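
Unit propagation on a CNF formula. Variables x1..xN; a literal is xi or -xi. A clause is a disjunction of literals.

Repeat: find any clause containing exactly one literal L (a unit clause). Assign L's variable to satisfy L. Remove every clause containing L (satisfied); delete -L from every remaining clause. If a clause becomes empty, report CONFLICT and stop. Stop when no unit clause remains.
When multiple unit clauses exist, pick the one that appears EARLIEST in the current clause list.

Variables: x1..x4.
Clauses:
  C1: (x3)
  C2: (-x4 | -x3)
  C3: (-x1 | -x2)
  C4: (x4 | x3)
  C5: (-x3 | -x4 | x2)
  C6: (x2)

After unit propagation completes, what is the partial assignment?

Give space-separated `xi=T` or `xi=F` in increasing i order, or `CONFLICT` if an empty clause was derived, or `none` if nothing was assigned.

unit clause [3] forces x3=T; simplify:
  drop -3 from [-4, -3] -> [-4]
  drop -3 from [-3, -4, 2] -> [-4, 2]
  satisfied 2 clause(s); 4 remain; assigned so far: [3]
unit clause [-4] forces x4=F; simplify:
  satisfied 2 clause(s); 2 remain; assigned so far: [3, 4]
unit clause [2] forces x2=T; simplify:
  drop -2 from [-1, -2] -> [-1]
  satisfied 1 clause(s); 1 remain; assigned so far: [2, 3, 4]
unit clause [-1] forces x1=F; simplify:
  satisfied 1 clause(s); 0 remain; assigned so far: [1, 2, 3, 4]

Answer: x1=F x2=T x3=T x4=F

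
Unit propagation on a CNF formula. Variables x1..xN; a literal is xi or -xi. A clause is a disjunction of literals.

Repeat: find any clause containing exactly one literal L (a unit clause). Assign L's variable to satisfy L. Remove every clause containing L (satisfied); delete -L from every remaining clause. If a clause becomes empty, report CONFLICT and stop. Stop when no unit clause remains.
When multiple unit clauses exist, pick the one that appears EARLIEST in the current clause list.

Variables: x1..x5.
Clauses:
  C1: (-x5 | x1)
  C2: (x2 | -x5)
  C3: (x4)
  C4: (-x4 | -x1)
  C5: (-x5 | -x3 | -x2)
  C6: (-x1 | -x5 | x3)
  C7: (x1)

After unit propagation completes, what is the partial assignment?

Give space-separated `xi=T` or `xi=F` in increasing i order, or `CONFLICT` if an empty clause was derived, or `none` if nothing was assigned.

Answer: CONFLICT

Derivation:
unit clause [4] forces x4=T; simplify:
  drop -4 from [-4, -1] -> [-1]
  satisfied 1 clause(s); 6 remain; assigned so far: [4]
unit clause [-1] forces x1=F; simplify:
  drop 1 from [-5, 1] -> [-5]
  drop 1 from [1] -> [] (empty!)
  satisfied 2 clause(s); 4 remain; assigned so far: [1, 4]
CONFLICT (empty clause)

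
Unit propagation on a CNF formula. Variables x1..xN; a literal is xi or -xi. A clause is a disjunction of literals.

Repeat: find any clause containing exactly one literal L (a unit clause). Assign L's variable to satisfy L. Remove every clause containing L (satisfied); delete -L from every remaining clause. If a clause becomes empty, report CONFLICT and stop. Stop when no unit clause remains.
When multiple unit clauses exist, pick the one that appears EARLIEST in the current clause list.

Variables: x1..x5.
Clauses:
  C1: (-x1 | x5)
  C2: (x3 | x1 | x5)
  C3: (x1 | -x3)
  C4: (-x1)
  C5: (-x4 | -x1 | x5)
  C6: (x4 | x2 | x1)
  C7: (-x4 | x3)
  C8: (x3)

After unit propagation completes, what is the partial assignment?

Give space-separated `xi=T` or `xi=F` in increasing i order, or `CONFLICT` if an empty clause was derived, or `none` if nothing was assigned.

unit clause [-1] forces x1=F; simplify:
  drop 1 from [3, 1, 5] -> [3, 5]
  drop 1 from [1, -3] -> [-3]
  drop 1 from [4, 2, 1] -> [4, 2]
  satisfied 3 clause(s); 5 remain; assigned so far: [1]
unit clause [-3] forces x3=F; simplify:
  drop 3 from [3, 5] -> [5]
  drop 3 from [-4, 3] -> [-4]
  drop 3 from [3] -> [] (empty!)
  satisfied 1 clause(s); 4 remain; assigned so far: [1, 3]
CONFLICT (empty clause)

Answer: CONFLICT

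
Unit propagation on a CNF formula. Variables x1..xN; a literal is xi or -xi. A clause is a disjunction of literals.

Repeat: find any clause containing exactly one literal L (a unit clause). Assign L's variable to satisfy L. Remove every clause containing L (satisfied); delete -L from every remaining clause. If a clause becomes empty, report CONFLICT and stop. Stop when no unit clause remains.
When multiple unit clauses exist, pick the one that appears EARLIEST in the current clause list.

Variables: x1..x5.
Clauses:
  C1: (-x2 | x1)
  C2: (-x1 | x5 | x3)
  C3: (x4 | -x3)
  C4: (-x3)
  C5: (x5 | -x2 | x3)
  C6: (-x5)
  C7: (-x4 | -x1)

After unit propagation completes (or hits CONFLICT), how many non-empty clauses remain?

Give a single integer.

Answer: 0

Derivation:
unit clause [-3] forces x3=F; simplify:
  drop 3 from [-1, 5, 3] -> [-1, 5]
  drop 3 from [5, -2, 3] -> [5, -2]
  satisfied 2 clause(s); 5 remain; assigned so far: [3]
unit clause [-5] forces x5=F; simplify:
  drop 5 from [-1, 5] -> [-1]
  drop 5 from [5, -2] -> [-2]
  satisfied 1 clause(s); 4 remain; assigned so far: [3, 5]
unit clause [-1] forces x1=F; simplify:
  drop 1 from [-2, 1] -> [-2]
  satisfied 2 clause(s); 2 remain; assigned so far: [1, 3, 5]
unit clause [-2] forces x2=F; simplify:
  satisfied 2 clause(s); 0 remain; assigned so far: [1, 2, 3, 5]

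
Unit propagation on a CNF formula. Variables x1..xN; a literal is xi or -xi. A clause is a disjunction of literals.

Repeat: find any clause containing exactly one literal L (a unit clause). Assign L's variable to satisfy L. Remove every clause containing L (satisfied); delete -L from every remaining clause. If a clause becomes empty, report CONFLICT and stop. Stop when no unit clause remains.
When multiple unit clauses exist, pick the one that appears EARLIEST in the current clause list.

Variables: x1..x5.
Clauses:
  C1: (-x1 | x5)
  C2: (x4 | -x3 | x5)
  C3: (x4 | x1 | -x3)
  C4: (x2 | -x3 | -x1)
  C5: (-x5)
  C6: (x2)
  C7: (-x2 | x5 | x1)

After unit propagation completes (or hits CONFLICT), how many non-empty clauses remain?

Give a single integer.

Answer: 2

Derivation:
unit clause [-5] forces x5=F; simplify:
  drop 5 from [-1, 5] -> [-1]
  drop 5 from [4, -3, 5] -> [4, -3]
  drop 5 from [-2, 5, 1] -> [-2, 1]
  satisfied 1 clause(s); 6 remain; assigned so far: [5]
unit clause [-1] forces x1=F; simplify:
  drop 1 from [4, 1, -3] -> [4, -3]
  drop 1 from [-2, 1] -> [-2]
  satisfied 2 clause(s); 4 remain; assigned so far: [1, 5]
unit clause [2] forces x2=T; simplify:
  drop -2 from [-2] -> [] (empty!)
  satisfied 1 clause(s); 3 remain; assigned so far: [1, 2, 5]
CONFLICT (empty clause)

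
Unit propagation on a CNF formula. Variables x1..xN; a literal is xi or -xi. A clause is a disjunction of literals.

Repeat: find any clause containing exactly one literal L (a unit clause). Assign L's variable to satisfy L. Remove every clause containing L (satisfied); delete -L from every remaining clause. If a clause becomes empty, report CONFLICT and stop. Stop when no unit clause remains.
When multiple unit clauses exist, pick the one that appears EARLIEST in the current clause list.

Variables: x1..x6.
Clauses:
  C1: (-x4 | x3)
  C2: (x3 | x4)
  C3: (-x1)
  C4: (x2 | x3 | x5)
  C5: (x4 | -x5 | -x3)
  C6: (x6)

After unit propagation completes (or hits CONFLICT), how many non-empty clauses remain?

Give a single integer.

unit clause [-1] forces x1=F; simplify:
  satisfied 1 clause(s); 5 remain; assigned so far: [1]
unit clause [6] forces x6=T; simplify:
  satisfied 1 clause(s); 4 remain; assigned so far: [1, 6]

Answer: 4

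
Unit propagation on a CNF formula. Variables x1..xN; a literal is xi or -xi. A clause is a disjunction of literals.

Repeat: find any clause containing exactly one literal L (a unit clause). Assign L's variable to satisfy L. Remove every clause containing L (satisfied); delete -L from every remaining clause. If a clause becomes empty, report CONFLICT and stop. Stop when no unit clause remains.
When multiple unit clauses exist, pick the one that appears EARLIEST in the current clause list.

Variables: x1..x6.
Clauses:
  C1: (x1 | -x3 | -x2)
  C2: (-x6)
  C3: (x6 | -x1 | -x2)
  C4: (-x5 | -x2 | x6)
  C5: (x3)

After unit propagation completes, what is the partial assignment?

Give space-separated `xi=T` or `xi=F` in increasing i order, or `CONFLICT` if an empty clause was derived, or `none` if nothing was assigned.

Answer: x3=T x6=F

Derivation:
unit clause [-6] forces x6=F; simplify:
  drop 6 from [6, -1, -2] -> [-1, -2]
  drop 6 from [-5, -2, 6] -> [-5, -2]
  satisfied 1 clause(s); 4 remain; assigned so far: [6]
unit clause [3] forces x3=T; simplify:
  drop -3 from [1, -3, -2] -> [1, -2]
  satisfied 1 clause(s); 3 remain; assigned so far: [3, 6]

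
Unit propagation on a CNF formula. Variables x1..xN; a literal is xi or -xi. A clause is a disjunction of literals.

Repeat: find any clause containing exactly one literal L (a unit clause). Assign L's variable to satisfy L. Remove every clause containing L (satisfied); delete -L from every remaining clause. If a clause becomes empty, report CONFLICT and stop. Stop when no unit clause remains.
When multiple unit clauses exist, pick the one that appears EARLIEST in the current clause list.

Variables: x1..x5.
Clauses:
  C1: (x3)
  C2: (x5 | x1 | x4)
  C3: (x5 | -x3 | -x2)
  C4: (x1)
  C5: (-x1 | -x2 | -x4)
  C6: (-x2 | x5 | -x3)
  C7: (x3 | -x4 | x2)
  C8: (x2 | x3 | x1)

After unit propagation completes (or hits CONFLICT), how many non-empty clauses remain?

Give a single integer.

Answer: 3

Derivation:
unit clause [3] forces x3=T; simplify:
  drop -3 from [5, -3, -2] -> [5, -2]
  drop -3 from [-2, 5, -3] -> [-2, 5]
  satisfied 3 clause(s); 5 remain; assigned so far: [3]
unit clause [1] forces x1=T; simplify:
  drop -1 from [-1, -2, -4] -> [-2, -4]
  satisfied 2 clause(s); 3 remain; assigned so far: [1, 3]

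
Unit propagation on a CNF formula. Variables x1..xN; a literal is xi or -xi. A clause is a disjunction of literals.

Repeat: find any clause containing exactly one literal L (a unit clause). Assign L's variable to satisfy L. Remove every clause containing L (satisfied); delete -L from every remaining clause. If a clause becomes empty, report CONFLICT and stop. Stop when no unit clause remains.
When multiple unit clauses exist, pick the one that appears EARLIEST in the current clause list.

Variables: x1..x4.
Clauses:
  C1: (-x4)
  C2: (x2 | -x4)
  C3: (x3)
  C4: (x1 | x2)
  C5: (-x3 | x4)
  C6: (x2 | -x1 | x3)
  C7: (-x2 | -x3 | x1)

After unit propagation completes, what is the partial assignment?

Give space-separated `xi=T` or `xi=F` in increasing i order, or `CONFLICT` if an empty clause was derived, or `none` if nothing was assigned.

Answer: CONFLICT

Derivation:
unit clause [-4] forces x4=F; simplify:
  drop 4 from [-3, 4] -> [-3]
  satisfied 2 clause(s); 5 remain; assigned so far: [4]
unit clause [3] forces x3=T; simplify:
  drop -3 from [-3] -> [] (empty!)
  drop -3 from [-2, -3, 1] -> [-2, 1]
  satisfied 2 clause(s); 3 remain; assigned so far: [3, 4]
CONFLICT (empty clause)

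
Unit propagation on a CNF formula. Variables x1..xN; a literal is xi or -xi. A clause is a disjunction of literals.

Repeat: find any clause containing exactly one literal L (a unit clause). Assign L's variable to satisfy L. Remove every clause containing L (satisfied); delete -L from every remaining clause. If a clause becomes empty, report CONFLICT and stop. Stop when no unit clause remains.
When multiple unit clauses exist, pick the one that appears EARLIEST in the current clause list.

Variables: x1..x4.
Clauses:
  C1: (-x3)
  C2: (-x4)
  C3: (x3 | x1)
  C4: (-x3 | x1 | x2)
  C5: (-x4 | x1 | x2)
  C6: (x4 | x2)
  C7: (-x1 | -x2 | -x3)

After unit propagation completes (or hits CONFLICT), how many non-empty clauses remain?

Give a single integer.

unit clause [-3] forces x3=F; simplify:
  drop 3 from [3, 1] -> [1]
  satisfied 3 clause(s); 4 remain; assigned so far: [3]
unit clause [-4] forces x4=F; simplify:
  drop 4 from [4, 2] -> [2]
  satisfied 2 clause(s); 2 remain; assigned so far: [3, 4]
unit clause [1] forces x1=T; simplify:
  satisfied 1 clause(s); 1 remain; assigned so far: [1, 3, 4]
unit clause [2] forces x2=T; simplify:
  satisfied 1 clause(s); 0 remain; assigned so far: [1, 2, 3, 4]

Answer: 0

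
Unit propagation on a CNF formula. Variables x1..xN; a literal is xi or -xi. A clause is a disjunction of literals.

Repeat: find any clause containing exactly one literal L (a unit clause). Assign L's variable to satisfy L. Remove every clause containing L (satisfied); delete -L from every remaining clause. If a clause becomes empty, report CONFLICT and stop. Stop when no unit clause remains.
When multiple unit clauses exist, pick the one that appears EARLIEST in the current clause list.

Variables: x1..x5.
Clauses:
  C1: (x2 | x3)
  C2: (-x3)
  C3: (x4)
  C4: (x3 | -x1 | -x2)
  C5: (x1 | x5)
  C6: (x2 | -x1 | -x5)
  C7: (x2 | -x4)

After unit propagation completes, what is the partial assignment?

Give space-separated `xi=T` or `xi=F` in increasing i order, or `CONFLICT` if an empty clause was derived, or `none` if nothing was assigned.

unit clause [-3] forces x3=F; simplify:
  drop 3 from [2, 3] -> [2]
  drop 3 from [3, -1, -2] -> [-1, -2]
  satisfied 1 clause(s); 6 remain; assigned so far: [3]
unit clause [2] forces x2=T; simplify:
  drop -2 from [-1, -2] -> [-1]
  satisfied 3 clause(s); 3 remain; assigned so far: [2, 3]
unit clause [4] forces x4=T; simplify:
  satisfied 1 clause(s); 2 remain; assigned so far: [2, 3, 4]
unit clause [-1] forces x1=F; simplify:
  drop 1 from [1, 5] -> [5]
  satisfied 1 clause(s); 1 remain; assigned so far: [1, 2, 3, 4]
unit clause [5] forces x5=T; simplify:
  satisfied 1 clause(s); 0 remain; assigned so far: [1, 2, 3, 4, 5]

Answer: x1=F x2=T x3=F x4=T x5=T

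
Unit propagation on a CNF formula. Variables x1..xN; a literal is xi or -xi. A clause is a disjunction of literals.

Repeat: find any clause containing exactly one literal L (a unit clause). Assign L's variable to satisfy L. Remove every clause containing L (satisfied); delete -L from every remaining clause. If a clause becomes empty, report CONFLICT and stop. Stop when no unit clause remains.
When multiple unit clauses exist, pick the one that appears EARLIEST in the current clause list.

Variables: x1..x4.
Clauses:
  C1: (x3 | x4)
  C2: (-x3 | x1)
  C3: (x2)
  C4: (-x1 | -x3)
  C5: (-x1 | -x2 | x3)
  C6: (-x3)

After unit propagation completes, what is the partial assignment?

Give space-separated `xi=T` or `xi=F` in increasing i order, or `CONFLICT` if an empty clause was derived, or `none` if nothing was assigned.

unit clause [2] forces x2=T; simplify:
  drop -2 from [-1, -2, 3] -> [-1, 3]
  satisfied 1 clause(s); 5 remain; assigned so far: [2]
unit clause [-3] forces x3=F; simplify:
  drop 3 from [3, 4] -> [4]
  drop 3 from [-1, 3] -> [-1]
  satisfied 3 clause(s); 2 remain; assigned so far: [2, 3]
unit clause [4] forces x4=T; simplify:
  satisfied 1 clause(s); 1 remain; assigned so far: [2, 3, 4]
unit clause [-1] forces x1=F; simplify:
  satisfied 1 clause(s); 0 remain; assigned so far: [1, 2, 3, 4]

Answer: x1=F x2=T x3=F x4=T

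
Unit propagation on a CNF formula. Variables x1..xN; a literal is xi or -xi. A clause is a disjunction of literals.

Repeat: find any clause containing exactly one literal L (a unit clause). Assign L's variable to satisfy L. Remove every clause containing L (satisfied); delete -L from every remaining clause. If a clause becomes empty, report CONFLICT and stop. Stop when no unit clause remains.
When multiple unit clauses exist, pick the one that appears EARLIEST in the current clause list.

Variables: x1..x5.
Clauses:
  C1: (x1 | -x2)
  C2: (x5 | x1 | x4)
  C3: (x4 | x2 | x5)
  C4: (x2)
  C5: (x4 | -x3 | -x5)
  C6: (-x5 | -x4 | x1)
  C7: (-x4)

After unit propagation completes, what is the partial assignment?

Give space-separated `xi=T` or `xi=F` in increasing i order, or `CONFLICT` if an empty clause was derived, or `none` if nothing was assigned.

unit clause [2] forces x2=T; simplify:
  drop -2 from [1, -2] -> [1]
  satisfied 2 clause(s); 5 remain; assigned so far: [2]
unit clause [1] forces x1=T; simplify:
  satisfied 3 clause(s); 2 remain; assigned so far: [1, 2]
unit clause [-4] forces x4=F; simplify:
  drop 4 from [4, -3, -5] -> [-3, -5]
  satisfied 1 clause(s); 1 remain; assigned so far: [1, 2, 4]

Answer: x1=T x2=T x4=F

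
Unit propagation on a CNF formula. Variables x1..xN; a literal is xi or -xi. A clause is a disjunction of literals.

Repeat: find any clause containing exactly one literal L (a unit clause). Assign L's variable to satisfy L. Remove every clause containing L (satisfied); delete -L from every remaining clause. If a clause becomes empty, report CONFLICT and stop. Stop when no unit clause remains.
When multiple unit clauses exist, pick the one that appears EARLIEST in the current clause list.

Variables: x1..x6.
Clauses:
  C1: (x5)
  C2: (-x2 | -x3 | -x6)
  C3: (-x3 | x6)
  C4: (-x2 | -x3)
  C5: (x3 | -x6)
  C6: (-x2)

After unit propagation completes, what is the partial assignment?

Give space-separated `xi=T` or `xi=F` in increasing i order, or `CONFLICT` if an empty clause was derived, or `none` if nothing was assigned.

unit clause [5] forces x5=T; simplify:
  satisfied 1 clause(s); 5 remain; assigned so far: [5]
unit clause [-2] forces x2=F; simplify:
  satisfied 3 clause(s); 2 remain; assigned so far: [2, 5]

Answer: x2=F x5=T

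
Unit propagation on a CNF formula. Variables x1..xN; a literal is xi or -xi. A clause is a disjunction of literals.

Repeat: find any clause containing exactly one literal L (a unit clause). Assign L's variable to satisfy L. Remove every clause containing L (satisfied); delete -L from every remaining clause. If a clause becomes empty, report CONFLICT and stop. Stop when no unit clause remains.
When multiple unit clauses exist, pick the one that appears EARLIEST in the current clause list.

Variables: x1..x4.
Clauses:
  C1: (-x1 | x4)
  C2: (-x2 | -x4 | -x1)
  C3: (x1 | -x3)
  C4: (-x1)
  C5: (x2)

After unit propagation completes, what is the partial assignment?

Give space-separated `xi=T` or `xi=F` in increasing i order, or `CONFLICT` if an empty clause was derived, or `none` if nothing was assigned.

Answer: x1=F x2=T x3=F

Derivation:
unit clause [-1] forces x1=F; simplify:
  drop 1 from [1, -3] -> [-3]
  satisfied 3 clause(s); 2 remain; assigned so far: [1]
unit clause [-3] forces x3=F; simplify:
  satisfied 1 clause(s); 1 remain; assigned so far: [1, 3]
unit clause [2] forces x2=T; simplify:
  satisfied 1 clause(s); 0 remain; assigned so far: [1, 2, 3]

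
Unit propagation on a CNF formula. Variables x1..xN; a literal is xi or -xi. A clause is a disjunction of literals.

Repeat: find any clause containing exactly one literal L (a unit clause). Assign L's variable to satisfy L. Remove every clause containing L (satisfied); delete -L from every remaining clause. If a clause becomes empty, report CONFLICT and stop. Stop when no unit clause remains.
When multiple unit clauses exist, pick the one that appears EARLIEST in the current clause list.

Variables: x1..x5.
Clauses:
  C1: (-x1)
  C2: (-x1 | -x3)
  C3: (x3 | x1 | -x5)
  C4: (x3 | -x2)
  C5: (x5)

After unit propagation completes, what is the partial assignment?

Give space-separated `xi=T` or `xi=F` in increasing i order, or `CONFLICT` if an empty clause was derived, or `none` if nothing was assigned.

unit clause [-1] forces x1=F; simplify:
  drop 1 from [3, 1, -5] -> [3, -5]
  satisfied 2 clause(s); 3 remain; assigned so far: [1]
unit clause [5] forces x5=T; simplify:
  drop -5 from [3, -5] -> [3]
  satisfied 1 clause(s); 2 remain; assigned so far: [1, 5]
unit clause [3] forces x3=T; simplify:
  satisfied 2 clause(s); 0 remain; assigned so far: [1, 3, 5]

Answer: x1=F x3=T x5=T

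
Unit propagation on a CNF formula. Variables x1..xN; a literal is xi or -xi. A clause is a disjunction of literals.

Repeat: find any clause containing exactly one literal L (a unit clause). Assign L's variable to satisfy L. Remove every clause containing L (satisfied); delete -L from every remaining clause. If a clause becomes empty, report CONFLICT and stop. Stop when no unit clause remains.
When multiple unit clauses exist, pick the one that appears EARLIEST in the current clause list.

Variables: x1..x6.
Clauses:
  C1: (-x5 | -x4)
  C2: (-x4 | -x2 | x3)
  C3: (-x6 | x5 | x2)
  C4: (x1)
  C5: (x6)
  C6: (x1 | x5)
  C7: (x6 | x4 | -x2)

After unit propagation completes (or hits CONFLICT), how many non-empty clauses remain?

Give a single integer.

Answer: 3

Derivation:
unit clause [1] forces x1=T; simplify:
  satisfied 2 clause(s); 5 remain; assigned so far: [1]
unit clause [6] forces x6=T; simplify:
  drop -6 from [-6, 5, 2] -> [5, 2]
  satisfied 2 clause(s); 3 remain; assigned so far: [1, 6]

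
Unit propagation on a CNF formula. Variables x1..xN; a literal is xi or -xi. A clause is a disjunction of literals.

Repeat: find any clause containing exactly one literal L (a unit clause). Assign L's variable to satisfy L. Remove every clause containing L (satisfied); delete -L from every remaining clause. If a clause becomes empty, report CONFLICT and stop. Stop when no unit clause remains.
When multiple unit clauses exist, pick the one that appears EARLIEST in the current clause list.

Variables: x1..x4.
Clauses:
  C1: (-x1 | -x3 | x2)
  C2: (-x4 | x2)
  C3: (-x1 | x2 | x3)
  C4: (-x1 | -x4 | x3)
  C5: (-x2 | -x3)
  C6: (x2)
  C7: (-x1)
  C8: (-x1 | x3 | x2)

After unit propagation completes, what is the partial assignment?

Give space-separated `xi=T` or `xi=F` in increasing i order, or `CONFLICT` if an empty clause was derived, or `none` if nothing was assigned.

unit clause [2] forces x2=T; simplify:
  drop -2 from [-2, -3] -> [-3]
  satisfied 5 clause(s); 3 remain; assigned so far: [2]
unit clause [-3] forces x3=F; simplify:
  drop 3 from [-1, -4, 3] -> [-1, -4]
  satisfied 1 clause(s); 2 remain; assigned so far: [2, 3]
unit clause [-1] forces x1=F; simplify:
  satisfied 2 clause(s); 0 remain; assigned so far: [1, 2, 3]

Answer: x1=F x2=T x3=F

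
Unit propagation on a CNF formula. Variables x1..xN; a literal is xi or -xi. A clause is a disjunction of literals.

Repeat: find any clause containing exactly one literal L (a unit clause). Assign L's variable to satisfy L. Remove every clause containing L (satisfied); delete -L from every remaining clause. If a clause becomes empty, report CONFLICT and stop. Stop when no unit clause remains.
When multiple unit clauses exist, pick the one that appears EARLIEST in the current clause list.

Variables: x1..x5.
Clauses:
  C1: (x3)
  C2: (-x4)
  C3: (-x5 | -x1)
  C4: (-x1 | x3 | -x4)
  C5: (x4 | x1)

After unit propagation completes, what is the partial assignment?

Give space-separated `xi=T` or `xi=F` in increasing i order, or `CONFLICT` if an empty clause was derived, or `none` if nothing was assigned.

Answer: x1=T x3=T x4=F x5=F

Derivation:
unit clause [3] forces x3=T; simplify:
  satisfied 2 clause(s); 3 remain; assigned so far: [3]
unit clause [-4] forces x4=F; simplify:
  drop 4 from [4, 1] -> [1]
  satisfied 1 clause(s); 2 remain; assigned so far: [3, 4]
unit clause [1] forces x1=T; simplify:
  drop -1 from [-5, -1] -> [-5]
  satisfied 1 clause(s); 1 remain; assigned so far: [1, 3, 4]
unit clause [-5] forces x5=F; simplify:
  satisfied 1 clause(s); 0 remain; assigned so far: [1, 3, 4, 5]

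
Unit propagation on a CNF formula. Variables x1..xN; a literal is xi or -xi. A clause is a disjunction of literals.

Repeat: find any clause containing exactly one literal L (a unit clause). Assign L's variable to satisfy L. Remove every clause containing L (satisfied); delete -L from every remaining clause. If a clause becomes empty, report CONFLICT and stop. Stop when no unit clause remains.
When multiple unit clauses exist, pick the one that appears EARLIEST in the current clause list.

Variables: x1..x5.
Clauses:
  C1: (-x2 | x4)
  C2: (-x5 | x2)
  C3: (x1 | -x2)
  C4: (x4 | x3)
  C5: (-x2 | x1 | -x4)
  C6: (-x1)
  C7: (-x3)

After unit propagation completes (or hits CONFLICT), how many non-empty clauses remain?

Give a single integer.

Answer: 0

Derivation:
unit clause [-1] forces x1=F; simplify:
  drop 1 from [1, -2] -> [-2]
  drop 1 from [-2, 1, -4] -> [-2, -4]
  satisfied 1 clause(s); 6 remain; assigned so far: [1]
unit clause [-2] forces x2=F; simplify:
  drop 2 from [-5, 2] -> [-5]
  satisfied 3 clause(s); 3 remain; assigned so far: [1, 2]
unit clause [-5] forces x5=F; simplify:
  satisfied 1 clause(s); 2 remain; assigned so far: [1, 2, 5]
unit clause [-3] forces x3=F; simplify:
  drop 3 from [4, 3] -> [4]
  satisfied 1 clause(s); 1 remain; assigned so far: [1, 2, 3, 5]
unit clause [4] forces x4=T; simplify:
  satisfied 1 clause(s); 0 remain; assigned so far: [1, 2, 3, 4, 5]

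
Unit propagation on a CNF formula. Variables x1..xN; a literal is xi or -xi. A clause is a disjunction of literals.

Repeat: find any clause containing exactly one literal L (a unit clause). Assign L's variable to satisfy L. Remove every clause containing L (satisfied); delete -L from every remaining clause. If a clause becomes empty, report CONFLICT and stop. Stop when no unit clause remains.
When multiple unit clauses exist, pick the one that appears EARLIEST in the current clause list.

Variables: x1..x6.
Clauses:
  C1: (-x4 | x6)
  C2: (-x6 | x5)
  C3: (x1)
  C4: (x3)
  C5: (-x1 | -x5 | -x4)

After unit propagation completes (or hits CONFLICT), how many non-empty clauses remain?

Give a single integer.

Answer: 3

Derivation:
unit clause [1] forces x1=T; simplify:
  drop -1 from [-1, -5, -4] -> [-5, -4]
  satisfied 1 clause(s); 4 remain; assigned so far: [1]
unit clause [3] forces x3=T; simplify:
  satisfied 1 clause(s); 3 remain; assigned so far: [1, 3]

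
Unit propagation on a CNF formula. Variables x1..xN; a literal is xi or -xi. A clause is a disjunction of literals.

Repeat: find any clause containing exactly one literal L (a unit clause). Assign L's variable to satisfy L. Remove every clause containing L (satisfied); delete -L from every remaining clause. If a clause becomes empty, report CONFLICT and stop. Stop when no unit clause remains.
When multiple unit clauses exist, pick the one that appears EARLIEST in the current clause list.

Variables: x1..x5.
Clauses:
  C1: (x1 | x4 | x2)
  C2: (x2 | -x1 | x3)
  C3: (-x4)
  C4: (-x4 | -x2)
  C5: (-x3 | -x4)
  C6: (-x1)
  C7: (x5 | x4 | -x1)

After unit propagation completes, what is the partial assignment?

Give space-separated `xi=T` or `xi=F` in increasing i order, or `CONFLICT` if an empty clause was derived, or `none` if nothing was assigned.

Answer: x1=F x2=T x4=F

Derivation:
unit clause [-4] forces x4=F; simplify:
  drop 4 from [1, 4, 2] -> [1, 2]
  drop 4 from [5, 4, -1] -> [5, -1]
  satisfied 3 clause(s); 4 remain; assigned so far: [4]
unit clause [-1] forces x1=F; simplify:
  drop 1 from [1, 2] -> [2]
  satisfied 3 clause(s); 1 remain; assigned so far: [1, 4]
unit clause [2] forces x2=T; simplify:
  satisfied 1 clause(s); 0 remain; assigned so far: [1, 2, 4]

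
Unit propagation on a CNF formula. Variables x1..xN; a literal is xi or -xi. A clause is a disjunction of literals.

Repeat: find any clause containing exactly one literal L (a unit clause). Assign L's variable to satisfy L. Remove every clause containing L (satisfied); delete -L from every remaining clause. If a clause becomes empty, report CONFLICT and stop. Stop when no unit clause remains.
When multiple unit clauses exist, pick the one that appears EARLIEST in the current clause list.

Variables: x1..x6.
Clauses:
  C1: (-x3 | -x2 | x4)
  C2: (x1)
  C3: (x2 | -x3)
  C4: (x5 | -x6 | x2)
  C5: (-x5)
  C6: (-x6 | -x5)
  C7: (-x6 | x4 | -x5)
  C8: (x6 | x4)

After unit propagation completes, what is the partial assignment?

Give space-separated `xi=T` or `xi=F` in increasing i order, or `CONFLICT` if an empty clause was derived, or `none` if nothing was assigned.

Answer: x1=T x5=F

Derivation:
unit clause [1] forces x1=T; simplify:
  satisfied 1 clause(s); 7 remain; assigned so far: [1]
unit clause [-5] forces x5=F; simplify:
  drop 5 from [5, -6, 2] -> [-6, 2]
  satisfied 3 clause(s); 4 remain; assigned so far: [1, 5]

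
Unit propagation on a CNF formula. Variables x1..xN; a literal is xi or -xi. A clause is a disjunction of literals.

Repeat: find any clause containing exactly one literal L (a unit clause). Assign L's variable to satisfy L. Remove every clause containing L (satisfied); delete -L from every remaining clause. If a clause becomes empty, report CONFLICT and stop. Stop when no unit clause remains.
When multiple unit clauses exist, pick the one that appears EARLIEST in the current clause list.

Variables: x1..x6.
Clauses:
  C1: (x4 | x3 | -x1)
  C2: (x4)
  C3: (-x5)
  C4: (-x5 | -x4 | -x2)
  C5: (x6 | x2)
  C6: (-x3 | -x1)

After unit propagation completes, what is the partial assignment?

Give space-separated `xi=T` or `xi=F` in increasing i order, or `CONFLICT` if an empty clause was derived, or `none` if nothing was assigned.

Answer: x4=T x5=F

Derivation:
unit clause [4] forces x4=T; simplify:
  drop -4 from [-5, -4, -2] -> [-5, -2]
  satisfied 2 clause(s); 4 remain; assigned so far: [4]
unit clause [-5] forces x5=F; simplify:
  satisfied 2 clause(s); 2 remain; assigned so far: [4, 5]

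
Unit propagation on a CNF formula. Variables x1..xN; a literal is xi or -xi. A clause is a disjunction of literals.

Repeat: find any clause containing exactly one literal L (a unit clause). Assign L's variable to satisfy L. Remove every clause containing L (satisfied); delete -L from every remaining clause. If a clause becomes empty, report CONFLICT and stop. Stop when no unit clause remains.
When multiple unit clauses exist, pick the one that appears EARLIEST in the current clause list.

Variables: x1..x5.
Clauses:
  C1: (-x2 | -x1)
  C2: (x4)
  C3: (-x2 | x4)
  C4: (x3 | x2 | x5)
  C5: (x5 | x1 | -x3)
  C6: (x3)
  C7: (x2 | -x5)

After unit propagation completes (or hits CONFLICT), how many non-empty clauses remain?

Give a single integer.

Answer: 3

Derivation:
unit clause [4] forces x4=T; simplify:
  satisfied 2 clause(s); 5 remain; assigned so far: [4]
unit clause [3] forces x3=T; simplify:
  drop -3 from [5, 1, -3] -> [5, 1]
  satisfied 2 clause(s); 3 remain; assigned so far: [3, 4]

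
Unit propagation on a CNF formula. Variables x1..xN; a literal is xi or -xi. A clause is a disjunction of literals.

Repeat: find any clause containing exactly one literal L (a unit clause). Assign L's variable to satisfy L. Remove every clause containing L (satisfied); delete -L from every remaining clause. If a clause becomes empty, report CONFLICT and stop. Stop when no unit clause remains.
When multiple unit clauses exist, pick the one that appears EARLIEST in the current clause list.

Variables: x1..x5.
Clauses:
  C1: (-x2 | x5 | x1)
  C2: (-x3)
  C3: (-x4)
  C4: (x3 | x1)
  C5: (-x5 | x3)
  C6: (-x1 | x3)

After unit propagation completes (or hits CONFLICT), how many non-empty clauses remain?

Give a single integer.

Answer: 1

Derivation:
unit clause [-3] forces x3=F; simplify:
  drop 3 from [3, 1] -> [1]
  drop 3 from [-5, 3] -> [-5]
  drop 3 from [-1, 3] -> [-1]
  satisfied 1 clause(s); 5 remain; assigned so far: [3]
unit clause [-4] forces x4=F; simplify:
  satisfied 1 clause(s); 4 remain; assigned so far: [3, 4]
unit clause [1] forces x1=T; simplify:
  drop -1 from [-1] -> [] (empty!)
  satisfied 2 clause(s); 2 remain; assigned so far: [1, 3, 4]
CONFLICT (empty clause)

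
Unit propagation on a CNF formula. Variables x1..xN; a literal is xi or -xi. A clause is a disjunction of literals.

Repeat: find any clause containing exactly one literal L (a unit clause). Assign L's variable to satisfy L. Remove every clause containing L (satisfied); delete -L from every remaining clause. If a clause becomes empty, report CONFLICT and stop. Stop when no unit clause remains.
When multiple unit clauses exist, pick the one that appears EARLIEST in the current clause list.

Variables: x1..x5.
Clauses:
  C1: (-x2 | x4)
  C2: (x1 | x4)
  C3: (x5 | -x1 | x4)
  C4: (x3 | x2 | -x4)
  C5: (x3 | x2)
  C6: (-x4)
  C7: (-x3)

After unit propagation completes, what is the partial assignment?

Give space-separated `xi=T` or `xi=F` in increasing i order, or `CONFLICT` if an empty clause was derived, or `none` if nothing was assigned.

Answer: CONFLICT

Derivation:
unit clause [-4] forces x4=F; simplify:
  drop 4 from [-2, 4] -> [-2]
  drop 4 from [1, 4] -> [1]
  drop 4 from [5, -1, 4] -> [5, -1]
  satisfied 2 clause(s); 5 remain; assigned so far: [4]
unit clause [-2] forces x2=F; simplify:
  drop 2 from [3, 2] -> [3]
  satisfied 1 clause(s); 4 remain; assigned so far: [2, 4]
unit clause [1] forces x1=T; simplify:
  drop -1 from [5, -1] -> [5]
  satisfied 1 clause(s); 3 remain; assigned so far: [1, 2, 4]
unit clause [5] forces x5=T; simplify:
  satisfied 1 clause(s); 2 remain; assigned so far: [1, 2, 4, 5]
unit clause [3] forces x3=T; simplify:
  drop -3 from [-3] -> [] (empty!)
  satisfied 1 clause(s); 1 remain; assigned so far: [1, 2, 3, 4, 5]
CONFLICT (empty clause)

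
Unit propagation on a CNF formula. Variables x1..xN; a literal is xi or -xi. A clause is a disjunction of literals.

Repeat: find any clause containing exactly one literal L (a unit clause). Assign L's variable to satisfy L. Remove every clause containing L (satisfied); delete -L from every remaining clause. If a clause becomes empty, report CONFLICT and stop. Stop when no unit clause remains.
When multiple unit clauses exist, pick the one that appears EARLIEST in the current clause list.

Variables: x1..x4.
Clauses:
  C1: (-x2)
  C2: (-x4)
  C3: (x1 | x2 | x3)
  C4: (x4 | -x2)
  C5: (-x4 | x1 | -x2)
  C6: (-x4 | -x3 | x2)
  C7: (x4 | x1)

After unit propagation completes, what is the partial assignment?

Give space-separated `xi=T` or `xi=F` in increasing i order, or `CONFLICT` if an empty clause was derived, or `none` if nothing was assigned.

Answer: x1=T x2=F x4=F

Derivation:
unit clause [-2] forces x2=F; simplify:
  drop 2 from [1, 2, 3] -> [1, 3]
  drop 2 from [-4, -3, 2] -> [-4, -3]
  satisfied 3 clause(s); 4 remain; assigned so far: [2]
unit clause [-4] forces x4=F; simplify:
  drop 4 from [4, 1] -> [1]
  satisfied 2 clause(s); 2 remain; assigned so far: [2, 4]
unit clause [1] forces x1=T; simplify:
  satisfied 2 clause(s); 0 remain; assigned so far: [1, 2, 4]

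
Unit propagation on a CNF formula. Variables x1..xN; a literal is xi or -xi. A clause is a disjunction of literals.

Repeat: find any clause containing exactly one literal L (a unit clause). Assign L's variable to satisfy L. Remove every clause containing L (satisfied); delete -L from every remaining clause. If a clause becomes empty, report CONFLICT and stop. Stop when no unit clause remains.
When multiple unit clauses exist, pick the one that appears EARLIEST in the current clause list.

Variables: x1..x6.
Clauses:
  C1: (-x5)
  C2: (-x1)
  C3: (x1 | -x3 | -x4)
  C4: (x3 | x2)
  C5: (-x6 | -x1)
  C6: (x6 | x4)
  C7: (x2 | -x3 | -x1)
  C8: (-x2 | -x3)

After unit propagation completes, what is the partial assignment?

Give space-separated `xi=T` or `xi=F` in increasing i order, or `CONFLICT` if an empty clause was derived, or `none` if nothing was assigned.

Answer: x1=F x5=F

Derivation:
unit clause [-5] forces x5=F; simplify:
  satisfied 1 clause(s); 7 remain; assigned so far: [5]
unit clause [-1] forces x1=F; simplify:
  drop 1 from [1, -3, -4] -> [-3, -4]
  satisfied 3 clause(s); 4 remain; assigned so far: [1, 5]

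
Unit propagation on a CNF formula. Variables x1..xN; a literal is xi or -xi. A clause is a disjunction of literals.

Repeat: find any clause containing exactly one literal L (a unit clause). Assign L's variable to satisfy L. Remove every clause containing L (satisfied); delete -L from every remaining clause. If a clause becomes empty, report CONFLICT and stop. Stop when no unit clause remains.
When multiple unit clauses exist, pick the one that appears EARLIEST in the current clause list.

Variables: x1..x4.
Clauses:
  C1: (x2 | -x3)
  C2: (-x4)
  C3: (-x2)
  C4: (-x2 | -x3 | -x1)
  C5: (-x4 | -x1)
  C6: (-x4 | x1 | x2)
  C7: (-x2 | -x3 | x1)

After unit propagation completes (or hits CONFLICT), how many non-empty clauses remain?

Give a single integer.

unit clause [-4] forces x4=F; simplify:
  satisfied 3 clause(s); 4 remain; assigned so far: [4]
unit clause [-2] forces x2=F; simplify:
  drop 2 from [2, -3] -> [-3]
  satisfied 3 clause(s); 1 remain; assigned so far: [2, 4]
unit clause [-3] forces x3=F; simplify:
  satisfied 1 clause(s); 0 remain; assigned so far: [2, 3, 4]

Answer: 0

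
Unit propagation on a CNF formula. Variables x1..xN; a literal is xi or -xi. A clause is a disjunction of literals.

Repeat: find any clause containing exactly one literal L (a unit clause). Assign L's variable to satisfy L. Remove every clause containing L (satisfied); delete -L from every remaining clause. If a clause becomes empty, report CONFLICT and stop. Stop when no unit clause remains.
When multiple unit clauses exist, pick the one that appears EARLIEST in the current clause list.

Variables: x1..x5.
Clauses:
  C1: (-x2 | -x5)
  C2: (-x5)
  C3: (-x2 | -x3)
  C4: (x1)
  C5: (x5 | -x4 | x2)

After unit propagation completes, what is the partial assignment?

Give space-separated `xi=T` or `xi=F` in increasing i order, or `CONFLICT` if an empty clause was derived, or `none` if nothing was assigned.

Answer: x1=T x5=F

Derivation:
unit clause [-5] forces x5=F; simplify:
  drop 5 from [5, -4, 2] -> [-4, 2]
  satisfied 2 clause(s); 3 remain; assigned so far: [5]
unit clause [1] forces x1=T; simplify:
  satisfied 1 clause(s); 2 remain; assigned so far: [1, 5]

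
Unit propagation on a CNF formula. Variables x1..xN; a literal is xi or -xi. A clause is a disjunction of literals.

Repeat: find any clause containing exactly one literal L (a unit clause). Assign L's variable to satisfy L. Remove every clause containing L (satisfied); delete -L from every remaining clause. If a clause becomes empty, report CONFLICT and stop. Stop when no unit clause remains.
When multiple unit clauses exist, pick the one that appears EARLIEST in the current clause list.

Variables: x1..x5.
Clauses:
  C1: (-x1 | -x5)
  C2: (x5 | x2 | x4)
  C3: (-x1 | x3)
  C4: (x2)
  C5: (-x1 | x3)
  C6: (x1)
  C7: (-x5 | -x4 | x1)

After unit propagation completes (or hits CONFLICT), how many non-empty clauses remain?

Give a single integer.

unit clause [2] forces x2=T; simplify:
  satisfied 2 clause(s); 5 remain; assigned so far: [2]
unit clause [1] forces x1=T; simplify:
  drop -1 from [-1, -5] -> [-5]
  drop -1 from [-1, 3] -> [3]
  drop -1 from [-1, 3] -> [3]
  satisfied 2 clause(s); 3 remain; assigned so far: [1, 2]
unit clause [-5] forces x5=F; simplify:
  satisfied 1 clause(s); 2 remain; assigned so far: [1, 2, 5]
unit clause [3] forces x3=T; simplify:
  satisfied 2 clause(s); 0 remain; assigned so far: [1, 2, 3, 5]

Answer: 0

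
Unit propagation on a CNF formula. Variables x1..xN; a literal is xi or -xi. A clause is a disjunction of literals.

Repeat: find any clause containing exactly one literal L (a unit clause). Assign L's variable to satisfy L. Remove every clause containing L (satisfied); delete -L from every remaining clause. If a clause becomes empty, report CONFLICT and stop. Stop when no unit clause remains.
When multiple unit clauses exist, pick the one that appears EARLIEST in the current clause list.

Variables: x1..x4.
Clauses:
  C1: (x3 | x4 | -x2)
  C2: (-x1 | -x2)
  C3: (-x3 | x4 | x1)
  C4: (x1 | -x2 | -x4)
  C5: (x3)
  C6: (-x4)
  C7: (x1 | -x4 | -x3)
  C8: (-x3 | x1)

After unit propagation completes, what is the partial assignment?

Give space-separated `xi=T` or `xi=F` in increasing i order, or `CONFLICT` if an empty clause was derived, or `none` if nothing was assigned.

unit clause [3] forces x3=T; simplify:
  drop -3 from [-3, 4, 1] -> [4, 1]
  drop -3 from [1, -4, -3] -> [1, -4]
  drop -3 from [-3, 1] -> [1]
  satisfied 2 clause(s); 6 remain; assigned so far: [3]
unit clause [-4] forces x4=F; simplify:
  drop 4 from [4, 1] -> [1]
  satisfied 3 clause(s); 3 remain; assigned so far: [3, 4]
unit clause [1] forces x1=T; simplify:
  drop -1 from [-1, -2] -> [-2]
  satisfied 2 clause(s); 1 remain; assigned so far: [1, 3, 4]
unit clause [-2] forces x2=F; simplify:
  satisfied 1 clause(s); 0 remain; assigned so far: [1, 2, 3, 4]

Answer: x1=T x2=F x3=T x4=F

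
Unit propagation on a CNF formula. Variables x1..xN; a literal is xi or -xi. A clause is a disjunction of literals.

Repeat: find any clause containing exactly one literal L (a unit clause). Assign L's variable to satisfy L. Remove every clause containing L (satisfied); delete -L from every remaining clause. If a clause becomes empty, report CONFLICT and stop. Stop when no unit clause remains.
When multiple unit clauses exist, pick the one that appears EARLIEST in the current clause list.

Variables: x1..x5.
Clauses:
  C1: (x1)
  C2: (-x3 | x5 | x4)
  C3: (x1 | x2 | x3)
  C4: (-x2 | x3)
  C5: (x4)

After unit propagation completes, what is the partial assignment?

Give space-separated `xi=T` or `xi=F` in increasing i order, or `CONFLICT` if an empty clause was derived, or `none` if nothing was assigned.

Answer: x1=T x4=T

Derivation:
unit clause [1] forces x1=T; simplify:
  satisfied 2 clause(s); 3 remain; assigned so far: [1]
unit clause [4] forces x4=T; simplify:
  satisfied 2 clause(s); 1 remain; assigned so far: [1, 4]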